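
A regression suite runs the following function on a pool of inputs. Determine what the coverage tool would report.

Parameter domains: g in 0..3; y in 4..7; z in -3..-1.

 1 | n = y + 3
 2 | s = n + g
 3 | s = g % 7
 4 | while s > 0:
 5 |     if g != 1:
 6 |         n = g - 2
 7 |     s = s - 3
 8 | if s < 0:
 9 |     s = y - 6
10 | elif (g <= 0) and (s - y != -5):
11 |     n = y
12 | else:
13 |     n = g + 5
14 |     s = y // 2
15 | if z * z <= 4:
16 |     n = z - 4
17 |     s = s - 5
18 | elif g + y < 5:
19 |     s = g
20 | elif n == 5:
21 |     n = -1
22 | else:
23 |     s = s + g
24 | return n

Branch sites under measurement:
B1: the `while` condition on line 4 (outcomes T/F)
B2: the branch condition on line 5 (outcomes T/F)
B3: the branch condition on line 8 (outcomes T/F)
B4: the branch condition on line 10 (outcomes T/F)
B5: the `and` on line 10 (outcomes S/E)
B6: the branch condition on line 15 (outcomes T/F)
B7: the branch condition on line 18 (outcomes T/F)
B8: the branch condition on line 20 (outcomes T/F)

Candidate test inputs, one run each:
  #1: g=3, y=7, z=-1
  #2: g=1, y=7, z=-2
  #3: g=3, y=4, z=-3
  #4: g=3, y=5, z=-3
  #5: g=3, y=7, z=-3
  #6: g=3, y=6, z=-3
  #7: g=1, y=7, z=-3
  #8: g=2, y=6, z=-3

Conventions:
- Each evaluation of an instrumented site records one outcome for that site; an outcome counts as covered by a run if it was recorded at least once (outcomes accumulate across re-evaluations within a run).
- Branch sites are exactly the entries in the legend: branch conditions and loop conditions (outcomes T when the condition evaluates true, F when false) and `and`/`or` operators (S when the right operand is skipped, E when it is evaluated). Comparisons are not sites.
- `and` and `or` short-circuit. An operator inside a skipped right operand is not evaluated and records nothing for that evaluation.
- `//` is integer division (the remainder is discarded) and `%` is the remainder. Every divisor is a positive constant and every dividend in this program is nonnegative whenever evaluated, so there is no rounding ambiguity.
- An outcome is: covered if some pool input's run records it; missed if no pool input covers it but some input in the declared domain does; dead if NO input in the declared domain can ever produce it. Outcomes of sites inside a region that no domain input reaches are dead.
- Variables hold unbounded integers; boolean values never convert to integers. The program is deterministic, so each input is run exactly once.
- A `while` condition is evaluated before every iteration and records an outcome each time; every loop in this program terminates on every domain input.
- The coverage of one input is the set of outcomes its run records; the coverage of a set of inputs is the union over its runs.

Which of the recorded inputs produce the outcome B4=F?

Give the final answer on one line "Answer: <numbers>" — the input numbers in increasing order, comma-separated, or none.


input #1 (g=3, y=7, z=-1): covers B4=F
input #2 (g=1, y=7, z=-2): misses B4=F
input #3 (g=3, y=4, z=-3): covers B4=F
input #4 (g=3, y=5, z=-3): covers B4=F
input #5 (g=3, y=7, z=-3): covers B4=F
input #6 (g=3, y=6, z=-3): covers B4=F
input #7 (g=1, y=7, z=-3): misses B4=F
input #8 (g=2, y=6, z=-3): misses B4=F
Answer: 1, 3, 4, 5, 6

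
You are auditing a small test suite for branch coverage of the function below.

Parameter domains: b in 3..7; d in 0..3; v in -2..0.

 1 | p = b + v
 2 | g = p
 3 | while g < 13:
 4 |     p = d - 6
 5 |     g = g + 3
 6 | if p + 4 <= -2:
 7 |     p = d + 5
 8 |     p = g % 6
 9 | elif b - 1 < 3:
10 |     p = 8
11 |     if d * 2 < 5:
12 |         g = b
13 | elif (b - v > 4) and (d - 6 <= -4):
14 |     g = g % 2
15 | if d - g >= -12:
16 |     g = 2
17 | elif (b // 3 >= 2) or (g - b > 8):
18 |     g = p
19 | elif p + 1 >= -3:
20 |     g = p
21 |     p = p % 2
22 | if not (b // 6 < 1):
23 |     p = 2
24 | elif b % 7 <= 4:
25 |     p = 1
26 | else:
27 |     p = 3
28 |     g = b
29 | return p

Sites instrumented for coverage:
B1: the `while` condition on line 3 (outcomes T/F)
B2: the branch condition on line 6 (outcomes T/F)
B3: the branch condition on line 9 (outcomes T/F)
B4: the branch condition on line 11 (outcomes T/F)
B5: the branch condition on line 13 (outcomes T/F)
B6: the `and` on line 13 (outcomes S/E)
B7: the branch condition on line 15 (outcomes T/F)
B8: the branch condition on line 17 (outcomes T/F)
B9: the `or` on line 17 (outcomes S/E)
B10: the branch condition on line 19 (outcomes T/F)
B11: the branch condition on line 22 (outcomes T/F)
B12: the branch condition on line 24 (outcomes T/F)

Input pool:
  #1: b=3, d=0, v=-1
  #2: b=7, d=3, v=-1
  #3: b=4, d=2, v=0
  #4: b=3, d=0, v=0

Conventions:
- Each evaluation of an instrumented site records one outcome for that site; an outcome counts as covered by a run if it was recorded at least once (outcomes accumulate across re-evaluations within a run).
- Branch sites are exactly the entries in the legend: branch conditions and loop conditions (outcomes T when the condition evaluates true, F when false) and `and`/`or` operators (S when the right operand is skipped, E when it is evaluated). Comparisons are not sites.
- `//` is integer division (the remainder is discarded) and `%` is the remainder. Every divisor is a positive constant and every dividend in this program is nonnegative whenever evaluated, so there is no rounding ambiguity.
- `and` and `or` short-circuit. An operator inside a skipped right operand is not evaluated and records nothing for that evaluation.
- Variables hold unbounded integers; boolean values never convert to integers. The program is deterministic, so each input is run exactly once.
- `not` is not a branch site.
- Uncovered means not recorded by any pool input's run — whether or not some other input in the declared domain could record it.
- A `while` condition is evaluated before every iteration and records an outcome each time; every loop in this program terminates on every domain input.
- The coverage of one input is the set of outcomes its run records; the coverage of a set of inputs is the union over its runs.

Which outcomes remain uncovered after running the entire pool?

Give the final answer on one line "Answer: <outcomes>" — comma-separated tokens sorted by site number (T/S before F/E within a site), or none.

#1 (b=3, d=0, v=-1) -> B1->T, B1->T, B1->T, B1->T, B1->F, B2->T, B7->F, B9->E, B8->T, B11->F, B12->T; covered: B1=T, B1=F, B2=T, B7=F, B8=T, B9=E, B11=F, B12=T
#2 (b=7, d=3, v=-1) -> B1->T, B1->T, B1->T, B1->F, B2->F, B3->F, B6->E, B5->F, B7->T, B11->T; covered: B1=T, B1=F, B2=F, B3=F, B5=F, B6=E, B7=T, B11=T
#3 (b=4, d=2, v=0) -> B1->T, B1->T, B1->T, B1->F, B2->F, B3->F, B6->S, B5->F, B7->T, B11->F, B12->T; covered: B1=T, B1=F, B2=F, B3=F, B5=F, B6=S, B7=T, B11=F, B12=T
#4 (b=3, d=0, v=0) -> B1->T, B1->T, B1->T, B1->T, B1->F, B2->T, B7->F, B9->E, B8->T, B11->F, B12->T; covered: B1=T, B1=F, B2=T, B7=F, B8=T, B9=E, B11=F, B12=T
union over the pool: B1=T, B1=F, B2=T, B2=F, B3=F, B5=F, B6=S, B6=E, B7=T, B7=F, B8=T, B9=E, B11=T, B11=F, B12=T
uncovered (9 of 24): B3=T, B4=T, B4=F, B5=T, B8=F, B9=S, B10=T, B10=F, B12=F

Answer: B3=T, B4=T, B4=F, B5=T, B8=F, B9=S, B10=T, B10=F, B12=F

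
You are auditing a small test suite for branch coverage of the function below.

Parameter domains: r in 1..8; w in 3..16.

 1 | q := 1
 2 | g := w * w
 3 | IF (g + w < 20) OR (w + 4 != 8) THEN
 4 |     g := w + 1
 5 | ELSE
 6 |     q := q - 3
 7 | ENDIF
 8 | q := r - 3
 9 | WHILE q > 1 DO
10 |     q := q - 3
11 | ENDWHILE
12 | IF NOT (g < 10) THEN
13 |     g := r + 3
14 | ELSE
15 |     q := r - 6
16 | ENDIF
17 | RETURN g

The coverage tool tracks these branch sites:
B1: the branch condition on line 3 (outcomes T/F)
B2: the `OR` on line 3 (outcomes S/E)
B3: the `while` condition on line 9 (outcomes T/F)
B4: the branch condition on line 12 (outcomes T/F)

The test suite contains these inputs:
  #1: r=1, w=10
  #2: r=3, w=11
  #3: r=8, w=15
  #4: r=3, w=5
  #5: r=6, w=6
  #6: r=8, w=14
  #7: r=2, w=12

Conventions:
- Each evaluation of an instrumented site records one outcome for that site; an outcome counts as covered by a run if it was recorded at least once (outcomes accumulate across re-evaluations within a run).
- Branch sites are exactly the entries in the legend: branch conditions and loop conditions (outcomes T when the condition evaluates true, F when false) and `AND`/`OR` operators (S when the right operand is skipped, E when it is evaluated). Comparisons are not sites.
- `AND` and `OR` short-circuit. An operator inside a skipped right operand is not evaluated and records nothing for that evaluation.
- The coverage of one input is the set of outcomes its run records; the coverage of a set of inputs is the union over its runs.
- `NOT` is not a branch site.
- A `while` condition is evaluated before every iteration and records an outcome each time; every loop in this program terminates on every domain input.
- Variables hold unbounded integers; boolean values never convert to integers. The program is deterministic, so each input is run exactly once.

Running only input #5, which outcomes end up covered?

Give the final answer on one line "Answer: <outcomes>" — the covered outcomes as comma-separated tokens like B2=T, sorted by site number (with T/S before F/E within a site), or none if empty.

Simulating input #5 (r=6, w=6) step by step:
  B2->E, B1->T, B3->T, B3->F, B4->F
distinct outcomes covered: B1=T, B2=E, B3=T, B3=F, B4=F

Answer: B1=T, B2=E, B3=T, B3=F, B4=F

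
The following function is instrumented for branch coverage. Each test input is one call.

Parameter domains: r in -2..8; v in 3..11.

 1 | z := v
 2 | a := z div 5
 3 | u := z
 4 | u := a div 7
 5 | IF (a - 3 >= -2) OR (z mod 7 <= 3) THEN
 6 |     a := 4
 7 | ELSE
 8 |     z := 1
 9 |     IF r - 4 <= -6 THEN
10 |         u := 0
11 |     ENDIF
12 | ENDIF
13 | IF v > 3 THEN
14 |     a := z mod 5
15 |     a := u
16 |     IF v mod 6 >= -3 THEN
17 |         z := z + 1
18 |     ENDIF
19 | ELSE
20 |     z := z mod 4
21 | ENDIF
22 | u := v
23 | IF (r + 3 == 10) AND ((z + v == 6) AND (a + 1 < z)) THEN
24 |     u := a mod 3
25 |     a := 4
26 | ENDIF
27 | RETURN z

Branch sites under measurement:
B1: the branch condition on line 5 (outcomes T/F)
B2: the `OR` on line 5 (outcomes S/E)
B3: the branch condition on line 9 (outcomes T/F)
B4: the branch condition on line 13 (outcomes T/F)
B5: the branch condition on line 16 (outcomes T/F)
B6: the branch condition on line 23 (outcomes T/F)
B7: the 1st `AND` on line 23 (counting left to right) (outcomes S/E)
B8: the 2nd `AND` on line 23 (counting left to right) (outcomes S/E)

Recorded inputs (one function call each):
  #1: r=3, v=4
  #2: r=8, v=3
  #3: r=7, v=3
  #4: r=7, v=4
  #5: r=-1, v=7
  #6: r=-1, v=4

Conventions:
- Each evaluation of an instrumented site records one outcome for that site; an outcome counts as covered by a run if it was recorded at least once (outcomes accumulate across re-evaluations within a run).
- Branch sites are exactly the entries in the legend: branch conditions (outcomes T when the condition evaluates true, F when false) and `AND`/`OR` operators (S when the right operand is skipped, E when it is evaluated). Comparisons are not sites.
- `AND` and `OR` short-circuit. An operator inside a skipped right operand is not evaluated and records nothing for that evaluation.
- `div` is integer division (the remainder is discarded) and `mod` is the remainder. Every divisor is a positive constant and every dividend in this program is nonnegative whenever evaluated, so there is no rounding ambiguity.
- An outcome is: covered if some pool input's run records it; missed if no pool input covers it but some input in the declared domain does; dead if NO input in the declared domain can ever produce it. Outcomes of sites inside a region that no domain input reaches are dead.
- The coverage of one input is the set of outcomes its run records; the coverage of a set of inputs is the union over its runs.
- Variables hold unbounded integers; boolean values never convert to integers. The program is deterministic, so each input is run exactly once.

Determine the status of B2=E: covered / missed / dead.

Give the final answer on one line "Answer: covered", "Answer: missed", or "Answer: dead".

B2=E is recorded by pool input(s) 1, 2, 3, 4, 6 -> covered

Answer: covered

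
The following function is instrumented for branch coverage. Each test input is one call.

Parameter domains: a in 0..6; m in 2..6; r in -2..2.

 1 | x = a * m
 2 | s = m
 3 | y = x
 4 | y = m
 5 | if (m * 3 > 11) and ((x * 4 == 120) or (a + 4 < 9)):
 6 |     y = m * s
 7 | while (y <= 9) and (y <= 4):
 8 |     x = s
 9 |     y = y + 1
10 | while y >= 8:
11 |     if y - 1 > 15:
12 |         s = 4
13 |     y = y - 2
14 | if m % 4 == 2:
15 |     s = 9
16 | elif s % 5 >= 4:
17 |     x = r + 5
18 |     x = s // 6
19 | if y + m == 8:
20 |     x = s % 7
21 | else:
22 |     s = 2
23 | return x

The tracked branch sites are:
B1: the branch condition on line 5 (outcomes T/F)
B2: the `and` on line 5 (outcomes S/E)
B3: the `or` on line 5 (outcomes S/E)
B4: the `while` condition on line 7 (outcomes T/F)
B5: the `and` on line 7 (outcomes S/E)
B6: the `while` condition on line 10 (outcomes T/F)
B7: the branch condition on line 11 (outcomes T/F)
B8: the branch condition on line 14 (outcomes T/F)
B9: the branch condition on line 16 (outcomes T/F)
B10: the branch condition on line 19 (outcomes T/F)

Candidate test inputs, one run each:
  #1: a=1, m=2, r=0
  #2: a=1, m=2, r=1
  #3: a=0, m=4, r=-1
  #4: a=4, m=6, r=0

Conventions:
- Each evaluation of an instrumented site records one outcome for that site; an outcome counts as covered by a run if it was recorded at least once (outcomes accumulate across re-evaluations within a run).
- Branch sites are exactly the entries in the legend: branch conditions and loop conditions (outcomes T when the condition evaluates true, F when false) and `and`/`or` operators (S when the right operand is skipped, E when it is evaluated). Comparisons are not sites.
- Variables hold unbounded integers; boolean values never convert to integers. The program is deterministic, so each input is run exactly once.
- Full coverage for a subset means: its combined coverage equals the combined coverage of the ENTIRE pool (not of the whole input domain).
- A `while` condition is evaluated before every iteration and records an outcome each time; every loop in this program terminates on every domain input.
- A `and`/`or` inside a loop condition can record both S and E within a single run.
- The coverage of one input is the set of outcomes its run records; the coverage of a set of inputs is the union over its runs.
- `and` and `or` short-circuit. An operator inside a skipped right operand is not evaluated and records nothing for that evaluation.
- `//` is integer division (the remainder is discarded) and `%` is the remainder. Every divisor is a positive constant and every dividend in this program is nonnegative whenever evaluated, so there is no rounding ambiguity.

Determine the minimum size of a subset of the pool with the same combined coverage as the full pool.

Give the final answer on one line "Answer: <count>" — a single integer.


input #1 (a=1, m=2, r=0): events B2->S, B1->F, B5->E, B4->T, B5->E, B4->T, B5->E, B4->T, B5->E, B4->F, B6->F, B8->T, B10->F; covers B1=F, B2=S, B4=T, B4=F, B5=E, B6=F, B8=T, B10=F
input #2 (a=1, m=2, r=1): events B2->S, B1->F, B5->E, B4->T, B5->E, B4->T, B5->E, B4->T, B5->E, B4->F, B6->F, B8->T, B10->F; covers B1=F, B2=S, B4=T, B4=F, B5=E, B6=F, B8=T, B10=F
input #3 (a=0, m=4, r=-1): events B2->E, B3->E, B1->T, B5->S, B4->F, B6->T, B7->F, B6->T, B7->F, B6->T, B7->F, B6->T, B7->F, B6->T, ...; covers B1=T, B2=E, B3=E, B4=F, B5=S, B6=T, B6=F, B7=F, B8=F, B9=T, B10=F
input #4 (a=4, m=6, r=0): events B2->E, B3->E, B1->T, B5->S, B4->F, B6->T, B7->T, B6->T, B7->T, B6->T, B7->T, B6->T, B7->T, B6->T, ...; covers B1=T, B2=E, B3=E, B4=F, B5=S, B6=T, B6=F, B7=T, B7=F, B8=T, B10=F
pool-wide coverage (17 outcomes): B1=T, B1=F, B2=S, B2=E, B3=E, B4=T, B4=F, B5=S, B5=E, B6=T, B6=F, B7=T, B7=F, B8=T, B8=F, B9=T, B10=F
no size-1 subset reaches all 17 outcomes (best union: 11/17)
no size-2 subset reaches all 17 outcomes (best union: 16/17)
at size 3, {1, 3, 4} reaches all 17 outcomes; every lexicographically earlier size-3 subset fails
Answer: 3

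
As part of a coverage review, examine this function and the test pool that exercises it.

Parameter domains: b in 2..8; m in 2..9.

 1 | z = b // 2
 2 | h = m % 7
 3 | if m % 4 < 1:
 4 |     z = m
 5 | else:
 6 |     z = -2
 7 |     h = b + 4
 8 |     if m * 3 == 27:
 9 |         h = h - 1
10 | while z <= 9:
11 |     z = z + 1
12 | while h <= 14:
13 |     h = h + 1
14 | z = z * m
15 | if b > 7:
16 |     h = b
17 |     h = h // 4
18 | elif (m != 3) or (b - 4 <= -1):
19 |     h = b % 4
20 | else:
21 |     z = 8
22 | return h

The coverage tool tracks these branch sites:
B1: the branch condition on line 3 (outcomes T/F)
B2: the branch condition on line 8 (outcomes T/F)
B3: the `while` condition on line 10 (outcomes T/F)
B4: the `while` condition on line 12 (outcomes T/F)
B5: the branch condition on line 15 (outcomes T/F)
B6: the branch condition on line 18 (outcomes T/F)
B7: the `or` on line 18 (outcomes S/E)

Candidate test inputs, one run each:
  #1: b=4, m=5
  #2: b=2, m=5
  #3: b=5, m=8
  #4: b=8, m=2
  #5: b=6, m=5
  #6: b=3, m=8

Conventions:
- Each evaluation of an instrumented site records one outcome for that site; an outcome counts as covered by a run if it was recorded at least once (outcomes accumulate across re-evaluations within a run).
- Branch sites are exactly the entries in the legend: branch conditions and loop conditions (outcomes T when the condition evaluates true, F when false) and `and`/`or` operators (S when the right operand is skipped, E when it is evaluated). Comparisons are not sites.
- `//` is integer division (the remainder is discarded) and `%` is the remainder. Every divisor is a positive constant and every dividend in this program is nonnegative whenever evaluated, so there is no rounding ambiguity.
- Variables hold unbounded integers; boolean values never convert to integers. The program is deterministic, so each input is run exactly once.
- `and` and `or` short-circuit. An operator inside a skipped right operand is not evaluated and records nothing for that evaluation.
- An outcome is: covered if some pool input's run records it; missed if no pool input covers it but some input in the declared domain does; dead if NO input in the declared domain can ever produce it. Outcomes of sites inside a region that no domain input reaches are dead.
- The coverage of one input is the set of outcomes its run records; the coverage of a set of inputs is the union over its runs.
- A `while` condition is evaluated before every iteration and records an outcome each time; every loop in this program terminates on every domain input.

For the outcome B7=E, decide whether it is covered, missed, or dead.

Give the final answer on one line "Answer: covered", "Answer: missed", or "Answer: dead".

no pool input records B7=E
but domain input (b=2, m=3) does record it -> reachable, so missed

Answer: missed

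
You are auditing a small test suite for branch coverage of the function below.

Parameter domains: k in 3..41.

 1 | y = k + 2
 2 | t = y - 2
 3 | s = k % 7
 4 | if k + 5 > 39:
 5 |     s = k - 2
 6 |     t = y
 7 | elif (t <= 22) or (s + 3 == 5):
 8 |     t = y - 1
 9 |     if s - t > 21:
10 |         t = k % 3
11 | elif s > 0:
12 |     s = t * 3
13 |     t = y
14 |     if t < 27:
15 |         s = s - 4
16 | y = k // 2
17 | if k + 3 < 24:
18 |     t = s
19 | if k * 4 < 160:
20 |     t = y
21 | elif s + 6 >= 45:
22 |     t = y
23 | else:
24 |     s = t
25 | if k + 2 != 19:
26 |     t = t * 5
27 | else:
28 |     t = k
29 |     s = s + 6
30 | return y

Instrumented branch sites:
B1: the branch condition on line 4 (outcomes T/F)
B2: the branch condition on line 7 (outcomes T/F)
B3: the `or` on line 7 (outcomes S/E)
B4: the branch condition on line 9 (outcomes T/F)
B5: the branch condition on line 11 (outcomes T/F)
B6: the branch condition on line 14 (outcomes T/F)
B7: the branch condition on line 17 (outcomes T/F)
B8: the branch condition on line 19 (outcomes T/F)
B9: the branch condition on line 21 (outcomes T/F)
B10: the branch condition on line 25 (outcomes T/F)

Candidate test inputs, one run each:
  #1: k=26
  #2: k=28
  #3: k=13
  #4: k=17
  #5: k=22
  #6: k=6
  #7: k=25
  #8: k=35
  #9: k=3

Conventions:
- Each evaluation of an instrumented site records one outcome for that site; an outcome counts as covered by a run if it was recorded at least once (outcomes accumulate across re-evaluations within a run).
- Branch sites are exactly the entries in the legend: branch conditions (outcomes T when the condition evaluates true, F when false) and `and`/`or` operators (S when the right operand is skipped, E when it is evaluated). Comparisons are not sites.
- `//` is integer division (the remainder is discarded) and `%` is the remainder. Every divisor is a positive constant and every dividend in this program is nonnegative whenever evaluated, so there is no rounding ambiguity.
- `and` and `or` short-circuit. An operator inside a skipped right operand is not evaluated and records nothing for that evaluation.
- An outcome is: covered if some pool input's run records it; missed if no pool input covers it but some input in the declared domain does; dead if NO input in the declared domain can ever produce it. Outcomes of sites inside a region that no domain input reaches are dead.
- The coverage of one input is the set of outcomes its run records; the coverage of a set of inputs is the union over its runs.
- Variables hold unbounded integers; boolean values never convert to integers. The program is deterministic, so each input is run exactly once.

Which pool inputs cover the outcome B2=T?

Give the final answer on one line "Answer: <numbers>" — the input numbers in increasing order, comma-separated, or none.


input #1 (k=26): never hits B2=T
input #2 (k=28): never hits B2=T
input #3 (k=13): hits B2=T
input #4 (k=17): hits B2=T
input #5 (k=22): hits B2=T
input #6 (k=6): hits B2=T
input #7 (k=25): never hits B2=T
input #8 (k=35): never hits B2=T
input #9 (k=3): hits B2=T
Answer: 3, 4, 5, 6, 9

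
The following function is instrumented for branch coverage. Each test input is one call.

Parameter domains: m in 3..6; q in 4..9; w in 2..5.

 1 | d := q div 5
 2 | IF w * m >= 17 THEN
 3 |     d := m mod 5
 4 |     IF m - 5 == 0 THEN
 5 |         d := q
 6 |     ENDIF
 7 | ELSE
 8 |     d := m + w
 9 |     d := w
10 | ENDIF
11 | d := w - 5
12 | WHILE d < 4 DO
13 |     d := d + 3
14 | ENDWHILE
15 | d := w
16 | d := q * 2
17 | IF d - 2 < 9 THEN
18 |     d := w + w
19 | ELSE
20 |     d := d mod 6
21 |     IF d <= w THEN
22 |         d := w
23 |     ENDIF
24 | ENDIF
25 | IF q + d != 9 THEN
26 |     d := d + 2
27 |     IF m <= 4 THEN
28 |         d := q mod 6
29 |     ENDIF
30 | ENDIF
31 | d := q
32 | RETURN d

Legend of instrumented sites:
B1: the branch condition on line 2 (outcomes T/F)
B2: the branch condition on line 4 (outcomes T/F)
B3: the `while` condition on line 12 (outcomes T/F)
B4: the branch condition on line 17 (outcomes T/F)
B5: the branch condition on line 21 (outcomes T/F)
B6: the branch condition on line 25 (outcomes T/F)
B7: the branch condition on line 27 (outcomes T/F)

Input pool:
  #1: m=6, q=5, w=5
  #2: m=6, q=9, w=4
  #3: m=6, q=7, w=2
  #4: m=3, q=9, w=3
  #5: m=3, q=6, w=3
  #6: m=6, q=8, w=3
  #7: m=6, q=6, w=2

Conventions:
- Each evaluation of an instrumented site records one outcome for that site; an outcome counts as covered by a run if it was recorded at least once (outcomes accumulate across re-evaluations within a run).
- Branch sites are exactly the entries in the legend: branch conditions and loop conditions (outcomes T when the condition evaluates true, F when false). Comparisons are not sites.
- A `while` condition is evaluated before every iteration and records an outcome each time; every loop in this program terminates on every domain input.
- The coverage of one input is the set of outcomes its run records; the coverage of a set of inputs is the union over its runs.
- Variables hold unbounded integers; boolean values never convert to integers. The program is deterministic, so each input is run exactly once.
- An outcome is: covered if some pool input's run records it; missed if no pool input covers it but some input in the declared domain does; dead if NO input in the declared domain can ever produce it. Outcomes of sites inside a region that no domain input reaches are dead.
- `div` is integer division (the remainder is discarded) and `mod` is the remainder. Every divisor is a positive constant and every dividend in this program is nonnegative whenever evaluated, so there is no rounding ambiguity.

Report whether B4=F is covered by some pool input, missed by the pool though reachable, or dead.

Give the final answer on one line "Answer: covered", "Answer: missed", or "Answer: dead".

B4=F is recorded by pool input(s) 2, 3, 4, 5, 6, 7 -> covered

Answer: covered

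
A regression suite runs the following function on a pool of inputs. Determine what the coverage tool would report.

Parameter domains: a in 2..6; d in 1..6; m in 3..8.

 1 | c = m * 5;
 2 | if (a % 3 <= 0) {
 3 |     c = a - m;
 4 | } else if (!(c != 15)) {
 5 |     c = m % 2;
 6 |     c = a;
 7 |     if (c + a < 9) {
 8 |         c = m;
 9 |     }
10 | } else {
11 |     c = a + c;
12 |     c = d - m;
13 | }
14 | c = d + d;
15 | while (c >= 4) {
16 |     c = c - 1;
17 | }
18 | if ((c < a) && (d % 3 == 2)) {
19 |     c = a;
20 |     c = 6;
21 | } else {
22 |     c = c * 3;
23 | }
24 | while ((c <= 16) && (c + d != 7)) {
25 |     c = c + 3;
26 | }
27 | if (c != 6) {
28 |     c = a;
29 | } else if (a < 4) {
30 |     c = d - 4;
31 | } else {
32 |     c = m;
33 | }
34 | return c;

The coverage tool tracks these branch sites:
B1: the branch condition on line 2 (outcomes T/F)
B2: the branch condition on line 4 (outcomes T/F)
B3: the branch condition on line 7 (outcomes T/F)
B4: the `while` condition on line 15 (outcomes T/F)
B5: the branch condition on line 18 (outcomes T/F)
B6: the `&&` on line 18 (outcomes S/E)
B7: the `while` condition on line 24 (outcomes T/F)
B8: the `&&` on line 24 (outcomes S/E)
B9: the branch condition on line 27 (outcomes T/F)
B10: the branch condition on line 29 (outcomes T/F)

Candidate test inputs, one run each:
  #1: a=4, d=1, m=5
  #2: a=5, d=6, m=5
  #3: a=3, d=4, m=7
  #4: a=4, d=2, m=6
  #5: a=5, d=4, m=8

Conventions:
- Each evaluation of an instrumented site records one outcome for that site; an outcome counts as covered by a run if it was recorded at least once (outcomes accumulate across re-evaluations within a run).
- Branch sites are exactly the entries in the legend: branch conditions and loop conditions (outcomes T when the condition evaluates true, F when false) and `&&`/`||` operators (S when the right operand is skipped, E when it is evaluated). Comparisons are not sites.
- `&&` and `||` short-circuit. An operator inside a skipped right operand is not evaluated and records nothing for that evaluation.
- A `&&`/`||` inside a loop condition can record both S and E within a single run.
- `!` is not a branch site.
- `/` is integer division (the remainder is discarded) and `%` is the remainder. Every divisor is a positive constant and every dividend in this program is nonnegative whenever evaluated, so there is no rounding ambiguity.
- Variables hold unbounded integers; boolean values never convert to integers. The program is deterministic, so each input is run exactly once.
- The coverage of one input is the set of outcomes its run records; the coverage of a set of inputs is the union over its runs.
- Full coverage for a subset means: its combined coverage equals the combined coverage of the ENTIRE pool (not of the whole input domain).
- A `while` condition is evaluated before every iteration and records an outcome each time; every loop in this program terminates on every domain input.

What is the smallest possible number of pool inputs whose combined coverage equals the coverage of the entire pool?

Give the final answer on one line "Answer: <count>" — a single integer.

run #1 (a=4, d=1, m=5) runs B1->F, B2->F, B4->F, B6->E, B5->F, B8->E, B7->F, B9->F, B10->F; records B1=F, B2=F, B4=F, B5=F, B6=E, B7=F, B8=E, B9=F, B10=F
run #2 (a=5, d=6, m=5) runs B1->F, B2->F, B4->T, B4->T, B4->T, B4->T, B4->T, B4->T, B4->T, B4->T, B4->T, B4->F, B6->E, B5->F, ...; records B1=F, B2=F, B4=T, B4=F, B5=F, B6=E, B7=T, B7=F, B8=S, B8=E, B9=T
run #3 (a=3, d=4, m=7) runs B1->T, B4->T, B4->T, B4->T, B4->T, B4->T, B4->F, B6->S, B5->F, B8->E, B7->T, B8->E, B7->T, B8->E, ...; records B1=T, B4=T, B4=F, B5=F, B6=S, B7=T, B7=F, B8=S, B8=E, B9=T
run #4 (a=4, d=2, m=6) runs B1->F, B2->F, B4->T, B4->F, B6->E, B5->T, B8->E, B7->T, B8->E, B7->T, B8->E, B7->T, B8->E, B7->T, ...; records B1=F, B2=F, B4=T, B4=F, B5=T, B6=E, B7=T, B7=F, B8=S, B8=E, B9=T
run #5 (a=5, d=4, m=8) runs B1->F, B2->F, B4->T, B4->T, B4->T, B4->T, B4->T, B4->F, B6->E, B5->F, B8->E, B7->T, B8->E, B7->T, ...; records B1=F, B2=F, B4=T, B4=F, B5=F, B6=E, B7=T, B7=F, B8=S, B8=E, B9=T
union over all inputs: B1=T, B1=F, B2=F, B4=T, B4=F, B5=T, B5=F, B6=S, B6=E, B7=T, B7=F, B8=S, B8=E, B9=T, B9=F, B10=F (16 outcomes)
no size-1 subset reaches all 16 outcomes (best union: 11/16)
no size-2 subset reaches all 16 outcomes (best union: 15/16)
the canonical winner is {1, 3, 4}: size 3, full 16-outcome coverage, earliest index list among size-3 covers

Answer: 3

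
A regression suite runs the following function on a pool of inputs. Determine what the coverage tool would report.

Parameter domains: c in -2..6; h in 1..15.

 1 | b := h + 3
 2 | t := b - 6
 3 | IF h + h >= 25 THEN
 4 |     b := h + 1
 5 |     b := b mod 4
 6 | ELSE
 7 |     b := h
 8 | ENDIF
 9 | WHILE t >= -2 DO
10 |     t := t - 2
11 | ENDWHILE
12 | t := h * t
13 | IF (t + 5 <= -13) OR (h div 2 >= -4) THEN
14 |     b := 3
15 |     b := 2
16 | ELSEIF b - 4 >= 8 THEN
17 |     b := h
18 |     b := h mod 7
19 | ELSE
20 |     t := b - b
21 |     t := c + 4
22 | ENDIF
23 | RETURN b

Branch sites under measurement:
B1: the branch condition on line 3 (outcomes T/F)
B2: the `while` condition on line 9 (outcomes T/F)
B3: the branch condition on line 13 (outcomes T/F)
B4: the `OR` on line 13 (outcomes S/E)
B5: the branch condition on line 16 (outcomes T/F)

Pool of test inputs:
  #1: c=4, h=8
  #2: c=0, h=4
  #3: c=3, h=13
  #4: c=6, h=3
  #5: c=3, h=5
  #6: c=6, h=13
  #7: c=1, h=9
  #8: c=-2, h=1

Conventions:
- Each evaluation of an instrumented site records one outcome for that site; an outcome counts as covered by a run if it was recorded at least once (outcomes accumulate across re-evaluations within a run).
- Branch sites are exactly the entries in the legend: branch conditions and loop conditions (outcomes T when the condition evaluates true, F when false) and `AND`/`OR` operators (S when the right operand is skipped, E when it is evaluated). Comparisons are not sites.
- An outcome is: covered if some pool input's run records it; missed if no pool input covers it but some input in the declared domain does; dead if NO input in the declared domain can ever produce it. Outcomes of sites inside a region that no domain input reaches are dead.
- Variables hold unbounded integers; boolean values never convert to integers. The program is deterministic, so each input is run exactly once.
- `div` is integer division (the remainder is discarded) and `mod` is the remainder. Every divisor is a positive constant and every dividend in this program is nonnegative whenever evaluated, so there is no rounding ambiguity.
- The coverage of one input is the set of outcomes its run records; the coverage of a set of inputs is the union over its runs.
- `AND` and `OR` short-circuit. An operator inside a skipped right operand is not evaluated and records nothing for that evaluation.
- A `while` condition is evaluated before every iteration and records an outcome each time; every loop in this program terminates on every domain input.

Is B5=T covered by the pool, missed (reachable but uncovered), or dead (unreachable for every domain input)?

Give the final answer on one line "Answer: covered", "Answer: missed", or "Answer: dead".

no pool input records B5=T
checking all 135 inputs in the declared domain: B5=T is never recorded -> dead

Answer: dead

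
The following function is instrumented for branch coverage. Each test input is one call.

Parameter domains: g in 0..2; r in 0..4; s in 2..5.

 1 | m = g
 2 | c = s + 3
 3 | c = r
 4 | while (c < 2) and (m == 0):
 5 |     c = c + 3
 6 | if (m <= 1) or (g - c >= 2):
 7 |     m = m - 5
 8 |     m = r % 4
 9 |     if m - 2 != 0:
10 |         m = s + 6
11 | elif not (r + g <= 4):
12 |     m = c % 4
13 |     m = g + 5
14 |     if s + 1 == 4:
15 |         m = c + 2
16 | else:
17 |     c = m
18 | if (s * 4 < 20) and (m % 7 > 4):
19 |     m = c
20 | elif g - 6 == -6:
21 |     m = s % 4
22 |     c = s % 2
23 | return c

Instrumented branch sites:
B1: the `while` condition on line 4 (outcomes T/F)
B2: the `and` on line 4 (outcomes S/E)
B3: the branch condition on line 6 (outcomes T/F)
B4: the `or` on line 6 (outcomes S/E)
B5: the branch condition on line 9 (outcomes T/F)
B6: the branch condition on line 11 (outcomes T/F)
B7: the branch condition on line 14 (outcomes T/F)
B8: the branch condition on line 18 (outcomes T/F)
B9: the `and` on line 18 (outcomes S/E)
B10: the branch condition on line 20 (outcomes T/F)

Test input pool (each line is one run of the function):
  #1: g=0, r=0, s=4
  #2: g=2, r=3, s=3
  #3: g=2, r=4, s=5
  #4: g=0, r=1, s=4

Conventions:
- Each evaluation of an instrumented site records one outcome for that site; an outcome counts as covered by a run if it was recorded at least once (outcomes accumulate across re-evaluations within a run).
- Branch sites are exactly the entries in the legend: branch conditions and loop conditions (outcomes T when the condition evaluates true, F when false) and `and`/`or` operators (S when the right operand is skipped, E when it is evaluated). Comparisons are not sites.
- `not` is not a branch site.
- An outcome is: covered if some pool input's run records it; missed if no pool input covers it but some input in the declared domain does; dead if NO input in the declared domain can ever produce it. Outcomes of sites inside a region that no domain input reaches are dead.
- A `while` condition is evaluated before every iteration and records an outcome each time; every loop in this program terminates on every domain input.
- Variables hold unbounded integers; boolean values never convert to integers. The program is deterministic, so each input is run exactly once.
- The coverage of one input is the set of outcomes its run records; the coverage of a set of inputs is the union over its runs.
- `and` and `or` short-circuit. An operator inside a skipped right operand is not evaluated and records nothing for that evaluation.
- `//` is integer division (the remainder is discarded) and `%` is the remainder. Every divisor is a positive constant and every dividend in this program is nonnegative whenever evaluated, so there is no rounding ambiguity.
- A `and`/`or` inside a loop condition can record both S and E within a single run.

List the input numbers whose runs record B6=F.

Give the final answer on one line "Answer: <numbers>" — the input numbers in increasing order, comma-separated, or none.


input #1 (g=0, r=0, s=4): misses B6=F
input #2 (g=2, r=3, s=3): misses B6=F
input #3 (g=2, r=4, s=5): misses B6=F
input #4 (g=0, r=1, s=4): misses B6=F
Answer: none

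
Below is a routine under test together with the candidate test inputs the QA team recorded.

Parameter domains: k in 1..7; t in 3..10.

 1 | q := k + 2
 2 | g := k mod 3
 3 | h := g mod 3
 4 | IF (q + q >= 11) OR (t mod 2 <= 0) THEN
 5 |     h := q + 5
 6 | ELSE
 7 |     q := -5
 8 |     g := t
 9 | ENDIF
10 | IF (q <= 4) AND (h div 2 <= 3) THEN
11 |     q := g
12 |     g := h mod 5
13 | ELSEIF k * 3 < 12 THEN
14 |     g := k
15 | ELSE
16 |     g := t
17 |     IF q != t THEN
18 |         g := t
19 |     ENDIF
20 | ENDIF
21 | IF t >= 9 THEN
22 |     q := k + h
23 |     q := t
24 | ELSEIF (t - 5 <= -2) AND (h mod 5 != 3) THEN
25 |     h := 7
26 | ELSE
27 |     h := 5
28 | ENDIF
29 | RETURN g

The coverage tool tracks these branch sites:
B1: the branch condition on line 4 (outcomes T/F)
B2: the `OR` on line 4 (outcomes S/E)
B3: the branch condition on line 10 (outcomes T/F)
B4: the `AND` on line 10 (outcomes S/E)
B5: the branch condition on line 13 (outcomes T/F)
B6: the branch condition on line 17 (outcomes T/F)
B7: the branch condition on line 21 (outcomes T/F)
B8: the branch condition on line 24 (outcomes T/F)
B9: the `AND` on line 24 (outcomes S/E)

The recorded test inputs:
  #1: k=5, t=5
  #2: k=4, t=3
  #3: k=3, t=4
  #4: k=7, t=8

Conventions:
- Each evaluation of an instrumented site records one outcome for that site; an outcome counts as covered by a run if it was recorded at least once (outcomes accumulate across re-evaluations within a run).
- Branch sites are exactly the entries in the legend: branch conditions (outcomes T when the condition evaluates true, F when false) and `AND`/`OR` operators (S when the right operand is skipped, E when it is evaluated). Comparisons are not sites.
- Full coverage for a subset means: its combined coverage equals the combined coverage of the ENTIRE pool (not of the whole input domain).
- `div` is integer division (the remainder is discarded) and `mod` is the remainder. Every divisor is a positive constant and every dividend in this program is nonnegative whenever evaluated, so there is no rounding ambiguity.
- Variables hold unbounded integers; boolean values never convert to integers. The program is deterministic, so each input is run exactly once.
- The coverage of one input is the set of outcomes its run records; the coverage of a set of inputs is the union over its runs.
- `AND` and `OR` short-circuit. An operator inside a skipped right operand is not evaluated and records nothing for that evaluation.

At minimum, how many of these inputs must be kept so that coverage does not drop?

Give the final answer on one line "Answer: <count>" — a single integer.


#1 (k=5, t=5) -> B2->S, B1->T, B4->S, B3->F, B5->F, B6->T, B7->F, B9->S, B8->F; covered: B1=T, B2=S, B3=F, B4=S, B5=F, B6=T, B7=F, B8=F, B9=S
#2 (k=4, t=3) -> B2->S, B1->T, B4->S, B3->F, B5->F, B6->T, B7->F, B9->E, B8->T; covered: B1=T, B2=S, B3=F, B4=S, B5=F, B6=T, B7=F, B8=T, B9=E
#3 (k=3, t=4) -> B2->E, B1->T, B4->S, B3->F, B5->T, B7->F, B9->S, B8->F; covered: B1=T, B2=E, B3=F, B4=S, B5=T, B7=F, B8=F, B9=S
#4 (k=7, t=8) -> B2->S, B1->T, B4->S, B3->F, B5->F, B6->T, B7->F, B9->S, B8->F; covered: B1=T, B2=S, B3=F, B4=S, B5=F, B6=T, B7=F, B8=F, B9=S
the full pool covers 13 outcomes: B1=T, B2=S, B2=E, B3=F, B4=S, B5=T, B5=F, B6=T, B7=F, B8=T, B8=F, B9=S, B9=E
no size-1 subset reaches all 13 outcomes (best union: 9/13)
inputs {2, 3} (size 2) cover everything; no size-2 subset with a lexicographically smaller index list covers all 13
Answer: 2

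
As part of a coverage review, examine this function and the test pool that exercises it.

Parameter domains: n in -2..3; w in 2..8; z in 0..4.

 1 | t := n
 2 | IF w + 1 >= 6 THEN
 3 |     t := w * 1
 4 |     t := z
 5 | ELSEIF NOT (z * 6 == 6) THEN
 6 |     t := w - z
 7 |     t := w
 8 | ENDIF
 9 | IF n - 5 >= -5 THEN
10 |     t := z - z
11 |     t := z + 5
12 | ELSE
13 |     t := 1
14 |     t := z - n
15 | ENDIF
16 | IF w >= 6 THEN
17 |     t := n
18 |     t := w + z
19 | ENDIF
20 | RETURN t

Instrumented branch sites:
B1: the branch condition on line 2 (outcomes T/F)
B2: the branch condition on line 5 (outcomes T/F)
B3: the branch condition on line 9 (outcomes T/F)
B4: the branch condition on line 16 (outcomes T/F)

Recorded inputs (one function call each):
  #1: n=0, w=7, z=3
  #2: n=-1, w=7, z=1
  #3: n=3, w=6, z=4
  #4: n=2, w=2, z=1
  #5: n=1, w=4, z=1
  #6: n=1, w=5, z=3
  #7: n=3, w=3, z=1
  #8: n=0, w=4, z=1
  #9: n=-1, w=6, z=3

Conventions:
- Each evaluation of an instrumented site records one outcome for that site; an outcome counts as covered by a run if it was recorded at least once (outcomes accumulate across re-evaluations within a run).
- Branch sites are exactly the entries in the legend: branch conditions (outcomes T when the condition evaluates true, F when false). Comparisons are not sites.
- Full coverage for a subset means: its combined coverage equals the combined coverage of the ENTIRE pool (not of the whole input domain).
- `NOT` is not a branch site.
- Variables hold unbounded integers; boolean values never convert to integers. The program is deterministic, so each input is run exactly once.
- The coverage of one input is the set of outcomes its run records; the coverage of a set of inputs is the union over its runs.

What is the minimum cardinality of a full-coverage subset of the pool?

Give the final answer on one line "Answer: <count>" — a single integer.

input #1, n=0, w=7, z=3: events B1->T, B3->T, B4->T; outcomes B1=T, B3=T, B4=T
input #2, n=-1, w=7, z=1: events B1->T, B3->F, B4->T; outcomes B1=T, B3=F, B4=T
input #3, n=3, w=6, z=4: events B1->T, B3->T, B4->T; outcomes B1=T, B3=T, B4=T
input #4, n=2, w=2, z=1: events B1->F, B2->F, B3->T, B4->F; outcomes B1=F, B2=F, B3=T, B4=F
input #5, n=1, w=4, z=1: events B1->F, B2->F, B3->T, B4->F; outcomes B1=F, B2=F, B3=T, B4=F
input #6, n=1, w=5, z=3: events B1->T, B3->T, B4->F; outcomes B1=T, B3=T, B4=F
input #7, n=3, w=3, z=1: events B1->F, B2->F, B3->T, B4->F; outcomes B1=F, B2=F, B3=T, B4=F
input #8, n=0, w=4, z=1: events B1->F, B2->F, B3->T, B4->F; outcomes B1=F, B2=F, B3=T, B4=F
input #9, n=-1, w=6, z=3: events B1->T, B3->F, B4->T; outcomes B1=T, B3=F, B4=T
together the pool reaches 7 outcomes: B1=T, B1=F, B2=F, B3=T, B3=F, B4=T, B4=F
no size-1 subset reaches all 7 outcomes (best union: 4/7)
at size 2, {2, 4} reaches all 7 outcomes; every lexicographically earlier size-2 subset fails

Answer: 2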